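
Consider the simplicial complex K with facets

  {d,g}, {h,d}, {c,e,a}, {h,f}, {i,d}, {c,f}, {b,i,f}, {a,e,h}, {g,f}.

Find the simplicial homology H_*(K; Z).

Order the vertices as a < b < c < d < e < f < g < h < i. Listing each simplex with vertices in this order, K has dimension 2 with simplices:

  0-simplices (9): a, b, c, d, e, f, g, h, i
  1-simplices (14): ac, ae, ah, bf, bi, ce, cf, dg, dh, di, eh, fg, fh, fi
  2-simplices (3): ace, aeh, bfi

Hence C_0 ≅ Z^9, C_1 ≅ Z^14, C_2 ≅ Z^3.

The boundary map ∂_1: C_1 → C_0 sends each edge [p,q] (with p < q) to q − p. For instance
  ∂dg = g − d.
As a 9×14 matrix over Z this has rank 8, with invariant factors (1,1,1,1,1,1,1,1).

Boundary ∂_2: C_2 → C_1 acts by ∂[p,q,r] = [q,r] − [p,r] + [p,q]. For instance
  ∂ace = ce − ae + ac,
  ∂bfi = fi − bi + bf.
This gives a 14×3 integer matrix of rank 3; reducing to Smith normal form yields diagonal entries (1,1,1).

Reading off H_k = ker ∂_k / im ∂_{k+1}:

  H_0: rank C_0 − rank ∂_1 = 9 − 8 = 1, and the invariant factors of ∂_1 are all 1, so H_0 = Z.
  H_1: rank ker ∂_1 − rank ∂_2 = (14 − 8) − 3 = 3, and the invariant factors of ∂_2 are all 1, so H_1 = Z^3.
  H_2: rank ker ∂_2 − rank ∂_3 = (3 − 3) − 0 = 0, and there is no ∂_3, so H_2 = 0.

As a check, the Euler characteristic is 9 − 14 + 3 = -2, which agrees with 1 − 3 + 0 = -2.

H_0 = Z,  H_1 = Z^3,  H_2 = 0.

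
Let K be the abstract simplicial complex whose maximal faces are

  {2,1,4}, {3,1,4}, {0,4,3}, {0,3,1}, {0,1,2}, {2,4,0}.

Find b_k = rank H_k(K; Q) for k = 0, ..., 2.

Fix the vertex order 0 < 1 < 2 < 3 < 4 and write every simplex with vertices in increasing order. Then dim K = 2 and the simplices of K are:

  0-simplices (5): [0], [1], [2], [3], [4]
  1-simplices (9): [0,1], [0,2], [0,3], [0,4], [1,2], [1,3], [1,4], [2,4], [3,4]
  2-simplices (6): [0,1,2], [0,1,3], [0,2,4], [0,3,4], [1,2,4], [1,3,4]

giving chain groups C_0 ≅ Z^5, C_1 ≅ Z^9, C_2 ≅ Z^6.

Boundary ∂_1: C_1 → C_0 maps an edge to its endpoints' difference, ∂[p,q] = q − p.
This gives a 5×9 integer matrix of rank 4; reducing to Smith normal form yields diagonal entries (1,1,1,1).

The boundary map ∂_2: C_2 → C_1 sends each 2-simplex [p,q,r] to [q,r] − [p,r] + [p,q]. For instance
  ∂[0,1,2] = [1,2] − [0,2] + [0,1],
  ∂[0,2,4] = [2,4] − [0,4] + [0,2].
This gives a 9×6 integer matrix of rank 5; reducing to Smith normal form yields diagonal entries (1,1,1,1,1).

Now H_k = ker ∂_k / im ∂_{k+1}, so:

  H_0: rank C_0 − rank ∂_1 = 5 − 4 = 1, and the invariant factors of ∂_1 are all 1, so H_0 = Z.
  H_1: rank ker ∂_1 − rank ∂_2 = (9 − 4) − 5 = 0, and the invariant factors of ∂_2 are all 1, so H_1 = 0.
  H_2: rank ker ∂_2 − rank ∂_3 = (6 − 5) − 0 = 1, and there is no ∂_3, so H_2 = Z.

As a check, the Euler characteristic is 5 − 9 + 6 = 2, which agrees with 1 − 0 + 1 = 2.

Hence the Betti numbers are b_0 = 1, b_1 = 0, b_2 = 1.

b_0 = 1, b_1 = 0, b_2 = 1.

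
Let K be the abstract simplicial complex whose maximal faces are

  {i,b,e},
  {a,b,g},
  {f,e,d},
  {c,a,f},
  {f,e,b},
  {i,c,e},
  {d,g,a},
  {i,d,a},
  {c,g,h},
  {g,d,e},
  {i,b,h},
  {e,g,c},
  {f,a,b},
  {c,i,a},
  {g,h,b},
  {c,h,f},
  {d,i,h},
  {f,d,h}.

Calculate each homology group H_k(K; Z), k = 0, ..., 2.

H_0 = Z,  H_1 = Z^2,  H_2 = Z.

K has 9 vertices, 27 edges, 18 triangles.
rank ∂_0 = 0, rank ∂_1 = 8 ⇒ b_0 = 9 − 0 − 8 = 1; all invariant factors of ∂_1 are 1 so no torsion. So H_0 = Z.
rank ∂_1 = 8, rank ∂_2 = 17 ⇒ b_1 = 27 − 8 − 17 = 2; all invariant factors of ∂_2 are 1 so no torsion. So H_1 = Z^2.
rank ∂_2 = 17, rank ∂_3 = 0 ⇒ b_2 = 18 − 17 − 0 = 1. So H_2 = Z.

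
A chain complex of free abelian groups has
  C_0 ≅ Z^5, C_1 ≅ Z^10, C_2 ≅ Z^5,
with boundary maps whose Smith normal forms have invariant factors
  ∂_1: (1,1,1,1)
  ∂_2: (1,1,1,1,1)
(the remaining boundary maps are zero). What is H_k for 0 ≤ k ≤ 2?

H_0 = Z,  H_1 = Z,  H_2 = 0.

H_0: b_0 = 5 − 0 − 4 = 1; torsion from ∂_1 factors > 1: none. So H_0 = Z.
H_1: b_1 = 10 − 4 − 5 = 1; torsion from ∂_2 factors > 1: none. So H_1 = Z.
H_2: b_2 = 5 − 5 − 0 = 0; torsion from ∂_3 factors > 1: none. So H_2 = 0.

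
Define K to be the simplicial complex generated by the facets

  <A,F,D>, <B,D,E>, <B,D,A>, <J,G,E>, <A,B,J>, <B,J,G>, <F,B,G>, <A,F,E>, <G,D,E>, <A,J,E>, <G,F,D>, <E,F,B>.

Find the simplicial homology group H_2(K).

H_2 ≅ 0.

Order the vertices as A < B < D < E < F < G < J. Listing each simplex with vertices in this order, K has dimension 2 with simplices:

  0-simplices (7): A, B, D, E, F, G, J
  1-simplices (18): AB, AD, AE, AF, AJ, BD, BE, BF, BG, BJ, DE, DF, DG, EF, EG, EJ, FG, GJ
  2-simplices (12): ABD, ABJ, ADF, AEF, AEJ, BDE, BEF, BFG, BGJ, DEG, DFG, EGJ

so the chain groups are C_0 ≅ Z^7, C_1 ≅ Z^18, C_2 ≅ Z^12.

∂_1: C_1 → C_0 is given by ∂[p,q] = [q] − [p]. For instance
  ∂BE = E − B.
As a 7×18 matrix over Z this has rank 6, with invariant factors (1,1,1,1,1,1).

Boundary ∂_2: C_2 → C_1 acts by ∂[p,q,r] = [q,r] − [p,r] + [p,q]. For instance
  ∂AEJ = EJ − AJ + AE,
  ∂BEF = EF − BF + BE.
The 18×12 boundary matrix has rank 12 and Smith normal form diag(1,1,1,1,1,1,1,1,1,1,1,2).

Computing H_k = (kernel of ∂_k) / (image of ∂_{k+1}):

  H_2: rank ker ∂_2 − rank ∂_3 = (12 − 12) − 0 = 0, and there is no ∂_3, so H_2 = 0.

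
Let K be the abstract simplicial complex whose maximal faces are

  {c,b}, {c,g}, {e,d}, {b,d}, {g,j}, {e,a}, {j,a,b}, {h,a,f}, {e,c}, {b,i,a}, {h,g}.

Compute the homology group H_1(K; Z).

Fix the vertex order a < b < c < d < e < f < g < h < i < j and write every simplex with vertices in increasing order. Then dim K = 2 and the simplices of K are:

  0-simplices (10): a, b, c, d, e, f, g, h, i, j
  1-simplices (16): ab, ae, af, ah, ai, aj, bc, bd, bi, bj, ce, cg, de, fh, gh, gj
  2-simplices (3): abi, abj, afh

giving chain groups C_0 ≅ Z^10, C_1 ≅ Z^16, C_2 ≅ Z^3.

∂_1: C_1 → C_0 is given by ∂[p,q] = [q] − [p]. For instance
  ∂gj = j − g.
As a 10×16 matrix over Z this has rank 9, with invariant factors (1,1,1,1,1,1,1,1,1).

Boundary ∂_2: C_2 → C_1 maps a triangle to the signed sum of its edges. For instance
  ∂afh = fh − ah + af,
  ∂abi = bi − ai + ab.
As a 16×3 matrix over Z this has rank 3, with invariant factors (1,1,1).

From H_k ≅ ker(∂_k) / im(∂_{k+1}) we obtain:

  H_1: rank ker ∂_1 − rank ∂_2 = (16 − 9) − 3 = 4, and the invariant factors of ∂_2 are all 1, so H_1 = Z^4.

H_1 = Z^4.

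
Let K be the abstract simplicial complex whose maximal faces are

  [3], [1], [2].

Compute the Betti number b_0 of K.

We work with the vertex ordering 1 < 2 < 3. The simplices of K, each written with vertices in increasing order, are:

  0-simplices (3): [1], [2], [3]

giving chain groups C_0 ≅ Z^3.

From H_k ≅ ker(∂_k) / im(∂_{k+1}) we obtain:

  H_0: rank C_0 − rank ∂_1 = 3 − 0 = 3, and there is no ∂_1, so H_0 = Z^3.

Hence the Betti numbers are b_0 = 3.

b_0 = 3.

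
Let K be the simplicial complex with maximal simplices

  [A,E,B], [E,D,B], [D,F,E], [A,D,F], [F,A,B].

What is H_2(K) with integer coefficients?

K has 5 vertices, 10 edges, 5 triangles.
rank ∂_2 = 5, rank ∂_3 = 0 ⇒ b_2 = 5 − 5 − 0 = 0. So H_2 ≅ 0.

H_2 = 0.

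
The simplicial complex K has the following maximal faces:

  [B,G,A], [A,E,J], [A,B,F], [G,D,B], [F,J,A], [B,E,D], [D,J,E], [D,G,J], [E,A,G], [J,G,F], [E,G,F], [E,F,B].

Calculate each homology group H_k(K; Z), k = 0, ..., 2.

Fix the vertex order A < B < D < E < F < G < J and write every simplex with vertices in increasing order. Then dim K = 2 and the simplices of K are:

  0-simplices (7): A, B, D, E, F, G, J
  1-simplices (18): AB, AE, AF, AG, AJ, BD, BE, BF, BG, DE, DG, DJ, EF, EG, EJ, FG, FJ, GJ
  2-simplices (12): ABF, ABG, AEG, AEJ, AFJ, BDE, BDG, BEF, DEJ, DGJ, EFG, FGJ

so the chain groups are C_0 ≅ Z^7, C_1 ≅ Z^18, C_2 ≅ Z^12.

∂_1: C_1 → C_0 maps an edge to its endpoints' difference, ∂[p,q] = q − p. For instance
  ∂EF = F − E.
The resulting 7×18 matrix has rank 6, and its Smith normal form has invariant factors (1,1,1,1,1,1).

The boundary map ∂_2: C_2 → C_1 acts by ∂[p,q,r] = [q,r] − [p,r] + [p,q]. For instance
  ∂DEJ = EJ − DJ + DE,
  ∂BDG = DG − BG + BD.
The 18×12 boundary matrix has rank 12 and Smith normal form diag(1,1,1,1,1,1,1,1,1,1,1,2).

Computing H_k = (kernel of ∂_k) / (image of ∂_{k+1}):

  H_0: rank C_0 − rank ∂_1 = 7 − 6 = 1, and the invariant factors of ∂_1 are all 1, so H_0 ≅ Z.
  H_1: rank ker ∂_1 − rank ∂_2 = (18 − 6) − 12 = 0, and ∂_2 has invariant factor 2 > 1, so H_1 ≅ Z/2Z.
  H_2: rank ker ∂_2 − rank ∂_3 = (12 − 12) − 0 = 0, and there is no ∂_3, so H_2 ≅ 0.

As a check, the Euler characteristic is 7 − 18 + 12 = 1, which agrees with 1 − 0 + 0 = 1.
(K is a triangulation of the real projective plane RP^2.)

H_0 = Z,  H_1 = Z/2Z,  H_2 = 0.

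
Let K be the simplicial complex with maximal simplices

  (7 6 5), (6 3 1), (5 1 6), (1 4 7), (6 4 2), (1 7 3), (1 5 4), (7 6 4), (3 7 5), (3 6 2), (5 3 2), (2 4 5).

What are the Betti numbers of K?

Fix the vertex order 1 < 2 < 3 < 4 < 5 < 6 < 7 and write every simplex with vertices in increasing order. Then dim K = 2 and the simplices of K are:

  0-simplices (7): [1], [2], [3], [4], [5], [6], [7]
  1-simplices (18): [1,3], [1,4], [1,5], [1,6], [1,7], [2,3], [2,4], [2,5], [2,6], [3,5], [3,6], [3,7], [4,5], [4,6], [4,7], [5,6], [5,7], [6,7]
  2-simplices (12): [1,3,6], [1,3,7], [1,4,5], [1,4,7], [1,5,6], [2,3,5], [2,3,6], [2,4,5], [2,4,6], [3,5,7], [4,6,7], [5,6,7]

Hence C_0 ≅ Z^7, C_1 ≅ Z^18, C_2 ≅ Z^12.

Boundary ∂_1: C_1 → C_0 maps an edge to its endpoints' difference, ∂[p,q] = q − p. For instance
  ∂[1,7] = [7] − [1].
The resulting 7×18 matrix has rank 6, and its Smith normal form has invariant factors (1,1,1,1,1,1).

Boundary ∂_2: C_2 → C_1 sends each 2-simplex [p,q,r] to [q,r] − [p,r] + [p,q]. For instance
  ∂[1,4,5] = [4,5] − [1,5] + [1,4],
  ∂[5,6,7] = [6,7] − [5,7] + [5,6].
The resulting 18×12 matrix has rank 12, and its Smith normal form has invariant factors (1,1,1,1,1,1,1,1,1,1,1,2).

Now H_k = ker ∂_k / im ∂_{k+1}, so:

  H_0: rank C_0 − rank ∂_1 = 7 − 6 = 1, and the invariant factors of ∂_1 are all 1, so H_0 = Z.
  H_1: rank ker ∂_1 − rank ∂_2 = (18 − 6) − 12 = 0, and ∂_2 has invariant factor 2 > 1, so H_1 = Z/2.
  H_2: rank ker ∂_2 − rank ∂_3 = (12 − 12) − 0 = 0, and there is no ∂_3, so H_2 = 0.

As a check, the Euler characteristic is 7 − 18 + 12 = 1, which agrees with 1 − 0 + 0 = 1.

Hence the Betti numbers are b_0 = 1, b_1 = 0, b_2 = 0.

b_0 = 1, b_1 = 0, b_2 = 0.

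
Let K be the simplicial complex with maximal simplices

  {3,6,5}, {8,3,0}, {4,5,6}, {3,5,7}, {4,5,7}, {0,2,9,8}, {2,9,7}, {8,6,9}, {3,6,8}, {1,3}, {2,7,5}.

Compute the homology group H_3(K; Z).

H_3 = 0.

Take the total order 0 < 1 < 2 < 3 < 4 < 5 < 6 < 7 < 8 < 9 on the vertex set. Then K (dimension 3) consists of the simplices:

  0-simplices (10): [0], [1], [2], [3], [4], [5], [6], [7], [8], [9]
  1-simplices (22): [0,2], [0,3], [0,8], [0,9], [1,3], [2,5], [2,7], [2,8], [2,9], [3,5], [3,6], [3,7], [3,8], [4,5], [4,6], [4,7], [5,6], [5,7], [6,8], [6,9], [7,9], [8,9]
  2-simplices (13): [0,2,8], [0,2,9], [0,3,8], [0,8,9], [2,5,7], [2,7,9], [2,8,9], [3,5,6], [3,5,7], [3,6,8], [4,5,6], [4,5,7], [6,8,9]
  3-simplices (1): [0,2,8,9]

so the chain groups are C_0 ≅ Z^10, C_1 ≅ Z^22, C_2 ≅ Z^13, C_3 ≅ Z^1.

∂_1: C_1 → C_0 sends each edge [p,q] (with p < q) to q − p. For instance
  ∂[2,9] = [9] − [2].
As a 10×22 matrix over Z this has rank 9, with invariant factors (1,1,1,1,1,1,1,1,1).

Boundary ∂_2: C_2 → C_1 sends each 2-simplex [p,q,r] to [q,r] − [p,r] + [p,q]. For instance
  ∂[2,7,9] = [7,9] − [2,9] + [2,7],
  ∂[3,5,7] = [5,7] − [3,7] + [3,5].
The resulting 22×13 matrix has rank 12, and its Smith normal form has invariant factors (1,1,1,1,1,1,1,1,1,1,1,1).

The boundary map ∂_3: C_3 → C_2 sends each 3-simplex σ to the alternating sum Σ_i (−1)^i (σ with its i-th vertex removed). For instance
  ∂[0,2,8,9] = [2,8,9] − [0,8,9] + [0,2,9] − [0,2,8].
This gives a 13×1 integer matrix of rank 1; reducing to Smith normal form yields diagonal entries (1).

Computing H_k = (kernel of ∂_k) / (image of ∂_{k+1}):

  H_3: rank ker ∂_3 − rank ∂_4 = (1 − 1) − 0 = 0, and there is no ∂_4, so H_3 ≅ 0.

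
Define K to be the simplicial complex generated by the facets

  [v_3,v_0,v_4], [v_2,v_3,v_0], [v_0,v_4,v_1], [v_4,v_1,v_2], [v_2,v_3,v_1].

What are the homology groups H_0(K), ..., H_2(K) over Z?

H_0 ≅ Z,  H_1 ≅ Z,  H_2 = 0.

We work with the vertex ordering v_0 < v_1 < v_2 < v_3 < v_4. The simplices of K, each written with vertices in increasing order, are:

  0-simplices (5): [v_0], [v_1], [v_2], [v_3], [v_4]
  1-simplices (10): [v_0,v_1], [v_0,v_2], [v_0,v_3], [v_0,v_4], [v_1,v_2], [v_1,v_3], [v_1,v_4], [v_2,v_3], [v_2,v_4], [v_3,v_4]
  2-simplices (5): [v_0,v_1,v_4], [v_0,v_2,v_3], [v_0,v_3,v_4], [v_1,v_2,v_3], [v_1,v_2,v_4]

giving chain groups C_0 ≅ Z^5, C_1 ≅ Z^10, C_2 ≅ Z^5.

Boundary ∂_1: C_1 → C_0 maps an edge to its endpoints' difference, ∂[p,q] = q − p. For instance
  ∂[v_0,v_2] = [v_2] − [v_0].
The 5×10 boundary matrix has rank 4 and Smith normal form diag(1,1,1,1).

The boundary map ∂_2: C_2 → C_1 maps a triangle to the signed sum of its edges. For instance
  ∂[v_0,v_2,v_3] = [v_2,v_3] − [v_0,v_3] + [v_0,v_2],
  ∂[v_0,v_3,v_4] = [v_3,v_4] − [v_0,v_4] + [v_0,v_3].
This gives a 10×5 integer matrix of rank 5; reducing to Smith normal form yields diagonal entries (1,1,1,1,1).

Computing H_k = (kernel of ∂_k) / (image of ∂_{k+1}):

  H_0: rank C_0 − rank ∂_1 = 5 − 4 = 1, and the invariant factors of ∂_1 are all 1, so H_0 = Z.
  H_1: rank ker ∂_1 − rank ∂_2 = (10 − 4) − 5 = 1, and the invariant factors of ∂_2 are all 1, so H_1 = Z.
  H_2: rank ker ∂_2 − rank ∂_3 = (5 − 5) − 0 = 0, and there is no ∂_3, so H_2 = 0.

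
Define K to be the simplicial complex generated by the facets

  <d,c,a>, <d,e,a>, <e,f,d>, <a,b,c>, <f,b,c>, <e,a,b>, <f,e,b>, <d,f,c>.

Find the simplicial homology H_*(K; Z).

H_0 = Z,  H_1 = 0,  H_2 = Z.

Take the total order a < b < c < d < e < f on the vertex set. Then K (dimension 2) consists of the simplices:

  0-simplices (6): a, b, c, d, e, f
  1-simplices (12): ab, ac, ad, ae, bc, be, bf, cd, cf, de, df, ef
  2-simplices (8): abc, abe, acd, ade, bcf, bef, cdf, def

Hence C_0 ≅ Z^6, C_1 ≅ Z^12, C_2 ≅ Z^8.

∂_1: C_1 → C_0 sends each edge [p,q] (with p < q) to q − p. For instance
  ∂bc = c − b.
The resulting 6×12 matrix has rank 5, and its Smith normal form has invariant factors (1,1,1,1,1).

Boundary ∂_2: C_2 → C_1 sends each 2-simplex [p,q,r] to [q,r] − [p,r] + [p,q]. For instance
  ∂abc = bc − ac + ab,
  ∂acd = cd − ad + ac.
The resulting 12×8 matrix has rank 7, and its Smith normal form has invariant factors (1,1,1,1,1,1,1).

Now H_k = ker ∂_k / im ∂_{k+1}, so:

  H_0: rank C_0 − rank ∂_1 = 6 − 5 = 1, and the invariant factors of ∂_1 are all 1, so H_0 ≅ Z.
  H_1: rank ker ∂_1 − rank ∂_2 = (12 − 5) − 7 = 0, and the invariant factors of ∂_2 are all 1, so H_1 ≅ 0.
  H_2: rank ker ∂_2 − rank ∂_3 = (8 − 7) − 0 = 1, and there is no ∂_3, so H_2 ≅ Z.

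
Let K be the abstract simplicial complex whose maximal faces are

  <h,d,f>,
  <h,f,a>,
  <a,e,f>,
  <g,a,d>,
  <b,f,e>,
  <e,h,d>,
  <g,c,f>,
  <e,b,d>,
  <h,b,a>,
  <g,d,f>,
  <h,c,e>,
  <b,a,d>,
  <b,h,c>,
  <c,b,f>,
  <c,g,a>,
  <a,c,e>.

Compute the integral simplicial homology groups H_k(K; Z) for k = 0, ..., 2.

H_0 ≅ Z,  H_1 ≅ Z^2,  H_2 ≅ Z.

Take the total order a < b < c < d < e < f < g < h on the vertex set. Then K (dimension 2) consists of the simplices:

  0-simplices (8): a, b, c, d, e, f, g, h
  1-simplices (24): ab, ac, ad, ae, af, ag, ah, bc, bd, be, bf, bh, ce, cf, cg, ch, de, df, dg, dh, ef, eh, fg, fh
  2-simplices (16): abd, abh, ace, acg, adg, aef, afh, bcf, bch, bde, bef, ceh, cfg, deh, dfg, dfh

Hence C_0 ≅ Z^8, C_1 ≅ Z^24, C_2 ≅ Z^16.

The boundary map ∂_1: C_1 → C_0 maps an edge to its endpoints' difference, ∂[p,q] = q − p.
The 8×24 boundary matrix has rank 7 and Smith normal form diag(1,1,1,1,1,1,1).

∂_2: C_2 → C_1 acts by ∂[p,q,r] = [q,r] − [p,r] + [p,q]. For instance
  ∂abd = bd − ad + ab,
  ∂bde = de − be + bd.
The 24×16 boundary matrix has rank 15 and Smith normal form diag(1,1,1,1,1,1,1,1,1,1,1,1,1,1,1).

From H_k ≅ ker(∂_k) / im(∂_{k+1}) we obtain:

  H_0: rank C_0 − rank ∂_1 = 8 − 7 = 1, and the invariant factors of ∂_1 are all 1, so H_0 ≅ Z.
  H_1: rank ker ∂_1 − rank ∂_2 = (24 − 7) − 15 = 2, and the invariant factors of ∂_2 are all 1, so H_1 ≅ Z^2.
  H_2: rank ker ∂_2 − rank ∂_3 = (16 − 15) − 0 = 1, and there is no ∂_3, so H_2 ≅ Z.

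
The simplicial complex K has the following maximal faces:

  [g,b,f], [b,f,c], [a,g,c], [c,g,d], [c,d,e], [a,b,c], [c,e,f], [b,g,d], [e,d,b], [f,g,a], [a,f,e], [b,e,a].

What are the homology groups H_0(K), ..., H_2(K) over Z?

H_0 = Z,  H_1 = Z/2,  H_2 = 0.

K has 7 vertices, 18 edges, 12 triangles.
rank ∂_0 = 0, rank ∂_1 = 6 ⇒ b_0 = 7 − 0 − 6 = 1; all invariant factors of ∂_1 are 1 so no torsion. So H_0 = Z.
rank ∂_1 = 6, rank ∂_2 = 12 ⇒ b_1 = 18 − 6 − 12 = 0; ∂_2 has invariant factor(s) [2] giving torsion. So H_1 = Z/2.
rank ∂_2 = 12, rank ∂_3 = 0 ⇒ b_2 = 12 − 12 − 0 = 0. So H_2 = 0.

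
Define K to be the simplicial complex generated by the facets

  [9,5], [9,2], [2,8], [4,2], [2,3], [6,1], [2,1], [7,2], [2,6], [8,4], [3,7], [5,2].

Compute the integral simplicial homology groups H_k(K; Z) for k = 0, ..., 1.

Take the total order 1 < 2 < 3 < 4 < 5 < 6 < 7 < 8 < 9 on the vertex set. Then K (dimension 1) consists of the simplices:

  0-simplices (9): [1], [2], [3], [4], [5], [6], [7], [8], [9]
  1-simplices (12): [1,2], [1,6], [2,3], [2,4], [2,5], [2,6], [2,7], [2,8], [2,9], [3,7], [4,8], [5,9]

giving chain groups C_0 ≅ Z^9, C_1 ≅ Z^12.

∂_1: C_1 → C_0 maps an edge to its endpoints' difference, ∂[p,q] = q − p.
The 9×12 boundary matrix has rank 8 and Smith normal form diag(1,1,1,1,1,1,1,1).

Now H_k = ker ∂_k / im ∂_{k+1}, so:

  H_0: rank C_0 − rank ∂_1 = 9 − 8 = 1, and the invariant factors of ∂_1 are all 1, so H_0 ≅ Z.
  H_1: rank ker ∂_1 − rank ∂_2 = (12 − 8) − 0 = 4, and there is no ∂_2, so H_1 ≅ Z^4.

H_0 = Z,  H_1 = Z^4.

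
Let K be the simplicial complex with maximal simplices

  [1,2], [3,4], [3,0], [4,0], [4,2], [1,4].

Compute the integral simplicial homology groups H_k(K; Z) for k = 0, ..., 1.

Fix the vertex order 0 < 1 < 2 < 3 < 4 and write every simplex with vertices in increasing order. Then dim K = 1 and the simplices of K are:

  0-simplices (5): [0], [1], [2], [3], [4]
  1-simplices (6): [0,3], [0,4], [1,2], [1,4], [2,4], [3,4]

Hence C_0 ≅ Z^5, C_1 ≅ Z^6.

Boundary ∂_1: C_1 → C_0 is given by ∂[p,q] = [q] − [p]. For instance
  ∂[1,4] = [4] − [1].
The resulting 5×6 matrix has rank 4, and its Smith normal form has invariant factors (1,1,1,1).

From H_k ≅ ker(∂_k) / im(∂_{k+1}) we obtain:

  H_0: rank C_0 − rank ∂_1 = 5 − 4 = 1, and the invariant factors of ∂_1 are all 1, so H_0 = Z.
  H_1: rank ker ∂_1 − rank ∂_2 = (6 − 4) − 0 = 2, and there is no ∂_2, so H_1 = Z^2.

(K is a triangulation of a wedge of 2 circles.)

H_0 = Z,  H_1 = Z^2.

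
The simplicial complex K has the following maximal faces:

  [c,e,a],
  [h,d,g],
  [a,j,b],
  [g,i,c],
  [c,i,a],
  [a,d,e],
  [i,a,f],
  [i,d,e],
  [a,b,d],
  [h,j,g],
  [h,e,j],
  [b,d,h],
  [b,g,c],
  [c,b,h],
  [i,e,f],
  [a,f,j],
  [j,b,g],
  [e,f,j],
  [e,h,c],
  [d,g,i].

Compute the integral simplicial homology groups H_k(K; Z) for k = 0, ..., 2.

Order the vertices as a < b < c < d < e < f < g < h < i < j. Listing each simplex with vertices in this order, K has dimension 2 with simplices:

  0-simplices (10): a, b, c, d, e, f, g, h, i, j
  1-simplices (30): ab, ac, ad, ae, af, ai, aj, bc, bd, bg, bh, bj, ce, cg, ch, ci, de, dg, dh, di, ef, eh, ei, ej, fi, fj, gh, gi, gj, hj
  2-simplices (20): abd, abj, ace, aci, ade, afi, afj, bcg, bch, bdh, bgj, ceh, cgi, dei, dgh, dgi, efi, efj, ehj, ghj

giving chain groups C_0 ≅ Z^10, C_1 ≅ Z^30, C_2 ≅ Z^20.

The boundary map ∂_1: C_1 → C_0 maps an edge to its endpoints' difference, ∂[p,q] = q − p. For instance
  ∂ab = b − a.
This gives a 10×30 integer matrix of rank 9; reducing to Smith normal form yields diagonal entries (1,1,1,1,1,1,1,1,1).

The boundary map ∂_2: C_2 → C_1 acts by ∂[p,q,r] = [q,r] − [p,r] + [p,q]. For instance
  ∂bcg = cg − bg + bc,
  ∂ace = ce − ae + ac.
The resulting 30×20 matrix has rank 20, and its Smith normal form has invariant factors (1,1,1,1,1,1,1,1,1,1,1,1,1,1,1,1,1,1,1,2).

Computing H_k = (kernel of ∂_k) / (image of ∂_{k+1}):

  H_0: rank C_0 − rank ∂_1 = 10 − 9 = 1, and the invariant factors of ∂_1 are all 1, so H_0 = Z.
  H_1: rank ker ∂_1 − rank ∂_2 = (30 − 9) − 20 = 1, and ∂_2 has invariant factor 2 > 1, so H_1 = Z ⊕ Z/2Z.
  H_2: rank ker ∂_2 − rank ∂_3 = (20 − 20) − 0 = 0, and there is no ∂_3, so H_2 = 0.

H_0 = Z,  H_1 = Z ⊕ Z/2Z,  H_2 = 0.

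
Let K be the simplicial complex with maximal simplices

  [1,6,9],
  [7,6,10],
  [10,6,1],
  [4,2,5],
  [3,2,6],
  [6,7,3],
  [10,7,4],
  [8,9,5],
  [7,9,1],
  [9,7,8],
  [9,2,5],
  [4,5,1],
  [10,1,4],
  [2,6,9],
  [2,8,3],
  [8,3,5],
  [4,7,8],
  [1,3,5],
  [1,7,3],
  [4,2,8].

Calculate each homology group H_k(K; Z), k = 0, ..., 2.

Take the total order 1 < 2 < 3 < 4 < 5 < 6 < 7 < 8 < 9 < 10 on the vertex set. Then K (dimension 2) consists of the simplices:

  0-simplices (10): [1], [2], [3], [4], [5], [6], [7], [8], [9], [10]
  1-simplices (30): (30 of them)
  2-simplices (20): (20 of them)

giving chain groups C_0 ≅ Z^10, C_1 ≅ Z^30, C_2 ≅ Z^20.

The boundary map ∂_1: C_1 → C_0 is given by ∂[p,q] = [q] − [p]. For instance
  ∂[2,9] = [9] − [2].
As a 10×30 matrix over Z this has rank 9, with invariant factors (1,1,1,1,1,1,1,1,1).

The boundary map ∂_2: C_2 → C_1 maps a triangle to the signed sum of its edges. For instance
  ∂[4,7,8] = [7,8] − [4,8] + [4,7],
  ∂[1,4,10] = [4,10] − [1,10] + [1,4].
This gives a 30×20 integer matrix of rank 20; reducing to Smith normal form yields diagonal entries (1,1,1,1,1,1,1,1,1,1,1,1,1,1,1,1,1,1,1,2).

Computing H_k = (kernel of ∂_k) / (image of ∂_{k+1}):

  H_0: rank C_0 − rank ∂_1 = 10 − 9 = 1, and the invariant factors of ∂_1 are all 1, so H_0 ≅ Z.
  H_1: rank ker ∂_1 − rank ∂_2 = (30 − 9) − 20 = 1, and ∂_2 has invariant factor 2 > 1, so H_1 ≅ Z ⊕ Z/2.
  H_2: rank ker ∂_2 − rank ∂_3 = (20 − 20) − 0 = 0, and there is no ∂_3, so H_2 ≅ 0.

H_0 ≅ Z,  H_1 ≅ Z ⊕ Z/2,  H_2 = 0.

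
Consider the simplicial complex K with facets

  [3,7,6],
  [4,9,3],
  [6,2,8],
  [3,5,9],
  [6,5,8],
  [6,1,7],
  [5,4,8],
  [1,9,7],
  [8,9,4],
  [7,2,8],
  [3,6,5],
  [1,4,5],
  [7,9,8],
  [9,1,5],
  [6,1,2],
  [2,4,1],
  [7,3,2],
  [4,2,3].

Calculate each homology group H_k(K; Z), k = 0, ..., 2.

K has 9 vertices, 27 edges, 18 triangles.
rank ∂_0 = 0, rank ∂_1 = 8 ⇒ b_0 = 9 − 0 − 8 = 1; all invariant factors of ∂_1 are 1 so no torsion. So H_0 = Z.
rank ∂_1 = 8, rank ∂_2 = 18 ⇒ b_1 = 27 − 8 − 18 = 1; ∂_2 has invariant factor(s) [2] giving torsion. So H_1 = Z ⊕ Z/2.
rank ∂_2 = 18, rank ∂_3 = 0 ⇒ b_2 = 18 − 18 − 0 = 0. So H_2 = 0.

H_0 ≅ Z,  H_1 ≅ Z ⊕ Z/2,  H_2 = 0.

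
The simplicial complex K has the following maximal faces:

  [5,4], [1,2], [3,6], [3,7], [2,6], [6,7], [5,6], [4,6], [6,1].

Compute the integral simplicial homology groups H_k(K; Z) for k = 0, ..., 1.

Order the vertices as 1 < 2 < 3 < 4 < 5 < 6 < 7. Listing each simplex with vertices in this order, K has dimension 1 with simplices:

  0-simplices (7): [1], [2], [3], [4], [5], [6], [7]
  1-simplices (9): [1,2], [1,6], [2,6], [3,6], [3,7], [4,5], [4,6], [5,6], [6,7]

giving chain groups C_0 ≅ Z^7, C_1 ≅ Z^9.

∂_1: C_1 → C_0 sends each edge [p,q] (with p < q) to q − p. For instance
  ∂[4,6] = [6] − [4].
The 7×9 boundary matrix has rank 6 and Smith normal form diag(1,1,1,1,1,1).

Now H_k = ker ∂_k / im ∂_{k+1}, so:

  H_0: rank C_0 − rank ∂_1 = 7 − 6 = 1, and the invariant factors of ∂_1 are all 1, so H_0 ≅ Z.
  H_1: rank ker ∂_1 − rank ∂_2 = (9 − 6) − 0 = 3, and there is no ∂_2, so H_1 ≅ Z^3.

H_0 = Z,  H_1 = Z^3.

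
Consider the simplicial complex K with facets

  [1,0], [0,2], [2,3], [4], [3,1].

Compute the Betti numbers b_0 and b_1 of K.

b_0 = 2, b_1 = 1.

Order the vertices as 0 < 1 < 2 < 3 < 4. Listing each simplex with vertices in this order, K has dimension 1 with simplices:

  0-simplices (5): [0], [1], [2], [3], [4]
  1-simplices (4): [0,1], [0,2], [1,3], [2,3]

Hence C_0 ≅ Z^5, C_1 ≅ Z^4.

The boundary map ∂_1: C_1 → C_0 maps an edge to its endpoints' difference, ∂[p,q] = q − p. For instance
  ∂[0,1] = [1] − [0].
As a 5×4 matrix over Z this has rank 3, with invariant factors (1,1,1).

From H_k ≅ ker(∂_k) / im(∂_{k+1}) we obtain:

  H_0: rank C_0 − rank ∂_1 = 5 − 3 = 2, and the invariant factors of ∂_1 are all 1, so H_0 = Z^2.
  H_1: rank ker ∂_1 − rank ∂_2 = (4 − 3) − 0 = 1, and there is no ∂_2, so H_1 = Z.

Hence the Betti numbers are b_0 = 2, b_1 = 1.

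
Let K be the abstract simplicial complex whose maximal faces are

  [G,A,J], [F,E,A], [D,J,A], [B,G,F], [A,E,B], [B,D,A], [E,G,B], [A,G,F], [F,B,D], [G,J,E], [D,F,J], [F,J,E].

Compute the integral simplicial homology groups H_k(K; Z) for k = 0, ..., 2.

Order the vertices as A < B < D < E < F < G < J. Listing each simplex with vertices in this order, K has dimension 2 with simplices:

  0-simplices (7): A, B, D, E, F, G, J
  1-simplices (18): AB, AD, AE, AF, AG, AJ, BD, BE, BF, BG, DF, DJ, EF, EG, EJ, FG, FJ, GJ
  2-simplices (12): ABD, ABE, ADJ, AEF, AFG, AGJ, BDF, BEG, BFG, DFJ, EFJ, EGJ

giving chain groups C_0 ≅ Z^7, C_1 ≅ Z^18, C_2 ≅ Z^12.

Boundary ∂_1: C_1 → C_0 is given by ∂[p,q] = [q] − [p]. For instance
  ∂AE = E − A.
As a 7×18 matrix over Z this has rank 6, with invariant factors (1,1,1,1,1,1).

Boundary ∂_2: C_2 → C_1 sends each 2-simplex [p,q,r] to [q,r] − [p,r] + [p,q]. For instance
  ∂EFJ = FJ − EJ + EF,
  ∂DFJ = FJ − DJ + DF.
This gives a 18×12 integer matrix of rank 12; reducing to Smith normal form yields diagonal entries (1,1,1,1,1,1,1,1,1,1,1,2).

Reading off H_k = ker ∂_k / im ∂_{k+1}:

  H_0: rank C_0 − rank ∂_1 = 7 − 6 = 1, and the invariant factors of ∂_1 are all 1, so H_0 = Z.
  H_1: rank ker ∂_1 − rank ∂_2 = (18 − 6) − 12 = 0, and ∂_2 has invariant factor 2 > 1, so H_1 = Z/2.
  H_2: rank ker ∂_2 − rank ∂_3 = (12 − 12) − 0 = 0, and there is no ∂_3, so H_2 = 0.

As a check, the Euler characteristic is 7 − 18 + 12 = 1, which agrees with 1 − 0 + 0 = 1.

H_0 = Z,  H_1 = Z/2,  H_2 = 0.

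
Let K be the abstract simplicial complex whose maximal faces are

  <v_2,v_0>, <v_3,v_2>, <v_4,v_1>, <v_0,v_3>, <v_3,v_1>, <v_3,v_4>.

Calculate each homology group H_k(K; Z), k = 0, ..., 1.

H_0 ≅ Z,  H_1 ≅ Z^2.

Take the total order v_0 < v_1 < v_2 < v_3 < v_4 on the vertex set. Then K (dimension 1) consists of the simplices:

  0-simplices (5): [v_0], [v_1], [v_2], [v_3], [v_4]
  1-simplices (6): [v_0,v_2], [v_0,v_3], [v_1,v_3], [v_1,v_4], [v_2,v_3], [v_3,v_4]

giving chain groups C_0 ≅ Z^5, C_1 ≅ Z^6.

The boundary map ∂_1: C_1 → C_0 is given by ∂[p,q] = [q] − [p].
This gives a 5×6 integer matrix of rank 4; reducing to Smith normal form yields diagonal entries (1,1,1,1).

From H_k ≅ ker(∂_k) / im(∂_{k+1}) we obtain:

  H_0: rank C_0 − rank ∂_1 = 5 − 4 = 1, and the invariant factors of ∂_1 are all 1, so H_0 = Z.
  H_1: rank ker ∂_1 − rank ∂_2 = (6 − 4) − 0 = 2, and there is no ∂_2, so H_1 = Z^2.

As a check, the Euler characteristic is 5 − 6 = -1, which agrees with 1 − 2 = -1.
(K is a triangulation of a wedge of 2 circles.)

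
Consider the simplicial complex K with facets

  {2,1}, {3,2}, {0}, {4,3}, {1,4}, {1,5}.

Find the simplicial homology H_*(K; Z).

H_0 = Z^2,  H_1 = Z.

K has 6 vertices, 5 edges.
rank ∂_0 = 0, rank ∂_1 = 4 ⇒ b_0 = 6 − 0 − 4 = 2; all invariant factors of ∂_1 are 1 so no torsion. So H_0 = Z^2.
rank ∂_1 = 4, rank ∂_2 = 0 ⇒ b_1 = 5 − 4 − 0 = 1. So H_1 = Z.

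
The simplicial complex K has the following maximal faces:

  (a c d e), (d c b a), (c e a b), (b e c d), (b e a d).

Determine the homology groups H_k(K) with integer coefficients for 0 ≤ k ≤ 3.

We work with the vertex ordering a < b < c < d < e. The simplices of K, each written with vertices in increasing order, are:

  0-simplices (5): a, b, c, d, e
  1-simplices (10): ab, ac, ad, ae, bc, bd, be, cd, ce, de
  2-simplices (10): abc, abd, abe, acd, ace, ade, bcd, bce, bde, cde
  3-simplices (5): abcd, abce, abde, acde, bcde

giving chain groups C_0 ≅ Z^5, C_1 ≅ Z^10, C_2 ≅ Z^10, C_3 ≅ Z^5.

The boundary map ∂_1: C_1 → C_0 is given by ∂[p,q] = [q] − [p].
The resulting 5×10 matrix has rank 4, and its Smith normal form has invariant factors (1,1,1,1).

∂_2: C_2 → C_1 maps a triangle to the signed sum of its edges. For instance
  ∂abc = bc − ac + ab,
  ∂bcd = cd − bd + bc.
This gives a 10×10 integer matrix of rank 6; reducing to Smith normal form yields diagonal entries (1,1,1,1,1,1).

The boundary map ∂_3: C_3 → C_2 sends each 3-simplex σ to the alternating sum Σ_i (−1)^i (σ with its i-th vertex removed). For instance
  ∂abce = bce − ace + abe − abc,
  ∂acde = cde − ade + ace − acd.
The resulting 10×5 matrix has rank 4, and its Smith normal form has invariant factors (1,1,1,1).

Reading off H_k = ker ∂_k / im ∂_{k+1}:

  H_0: rank C_0 − rank ∂_1 = 5 − 4 = 1, and the invariant factors of ∂_1 are all 1, so H_0 = Z.
  H_1: rank ker ∂_1 − rank ∂_2 = (10 − 4) − 6 = 0, and the invariant factors of ∂_2 are all 1, so H_1 = 0.
  H_2: rank ker ∂_2 − rank ∂_3 = (10 − 6) − 4 = 0, and the invariant factors of ∂_3 are all 1, so H_2 = 0.
  H_3: rank ker ∂_3 − rank ∂_4 = (5 − 4) − 0 = 1, and there is no ∂_4, so H_3 = Z.

H_0 = Z,  H_1 = 0,  H_2 = 0,  H_3 = Z.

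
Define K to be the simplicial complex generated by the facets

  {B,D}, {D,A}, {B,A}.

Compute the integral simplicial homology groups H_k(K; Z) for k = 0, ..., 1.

Take the total order A < B < D on the vertex set. Then K (dimension 1) consists of the simplices:

  0-simplices (3): A, B, D
  1-simplices (3): AB, AD, BD

Hence C_0 ≅ Z^3, C_1 ≅ Z^3.

The boundary map ∂_1: C_1 → C_0 maps an edge to its endpoints' difference, ∂[p,q] = q − p.
This gives a 3×3 integer matrix of rank 2; reducing to Smith normal form yields diagonal entries (1,1).

From H_k ≅ ker(∂_k) / im(∂_{k+1}) we obtain:

  H_0: rank C_0 − rank ∂_1 = 3 − 2 = 1, and the invariant factors of ∂_1 are all 1, so H_0 = Z.
  H_1: rank ker ∂_1 − rank ∂_2 = (3 − 2) − 0 = 1, and there is no ∂_2, so H_1 = Z.

H_0 = Z,  H_1 = Z.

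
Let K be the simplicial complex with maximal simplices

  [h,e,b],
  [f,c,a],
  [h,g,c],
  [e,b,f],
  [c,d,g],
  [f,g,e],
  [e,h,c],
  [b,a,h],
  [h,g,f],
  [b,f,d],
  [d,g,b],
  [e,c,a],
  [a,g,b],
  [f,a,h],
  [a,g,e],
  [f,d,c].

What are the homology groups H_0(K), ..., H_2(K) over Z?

H_0 ≅ Z,  H_1 ≅ Z^2,  H_2 ≅ Z.

Order the vertices as a < b < c < d < e < f < g < h. Listing each simplex with vertices in this order, K has dimension 2 with simplices:

  0-simplices (8): a, b, c, d, e, f, g, h
  1-simplices (24): ab, ac, ae, af, ag, ah, bd, be, bf, bg, bh, cd, ce, cf, cg, ch, df, dg, ef, eg, eh, fg, fh, gh
  2-simplices (16): abg, abh, ace, acf, aeg, afh, bdf, bdg, bef, beh, cdf, cdg, ceh, cgh, efg, fgh

giving chain groups C_0 ≅ Z^8, C_1 ≅ Z^24, C_2 ≅ Z^16.

Boundary ∂_1: C_1 → C_0 maps an edge to its endpoints' difference, ∂[p,q] = q − p. For instance
  ∂fg = g − f.
The 8×24 boundary matrix has rank 7 and Smith normal form diag(1,1,1,1,1,1,1).

Boundary ∂_2: C_2 → C_1 acts by ∂[p,q,r] = [q,r] − [p,r] + [p,q]. For instance
  ∂bdg = dg − bg + bd,
  ∂abh = bh − ah + ab.
The resulting 24×16 matrix has rank 15, and its Smith normal form has invariant factors (1,1,1,1,1,1,1,1,1,1,1,1,1,1,1).

Computing H_k = (kernel of ∂_k) / (image of ∂_{k+1}):

  H_0: rank C_0 − rank ∂_1 = 8 − 7 = 1, and the invariant factors of ∂_1 are all 1, so H_0 ≅ Z.
  H_1: rank ker ∂_1 − rank ∂_2 = (24 − 7) − 15 = 2, and the invariant factors of ∂_2 are all 1, so H_1 ≅ Z^2.
  H_2: rank ker ∂_2 − rank ∂_3 = (16 − 15) − 0 = 1, and there is no ∂_3, so H_2 ≅ Z.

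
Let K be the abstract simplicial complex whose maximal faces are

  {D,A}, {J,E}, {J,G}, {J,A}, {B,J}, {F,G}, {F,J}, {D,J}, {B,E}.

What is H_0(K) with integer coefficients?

H_0 = Z.

Take the total order A < B < D < E < F < G < J on the vertex set. Then K (dimension 1) consists of the simplices:

  0-simplices (7): A, B, D, E, F, G, J
  1-simplices (9): AD, AJ, BE, BJ, DJ, EJ, FG, FJ, GJ

Hence C_0 ≅ Z^7, C_1 ≅ Z^9.

∂_1: C_1 → C_0 is given by ∂[p,q] = [q] − [p]. For instance
  ∂EJ = J − E.
The resulting 7×9 matrix has rank 6, and its Smith normal form has invariant factors (1,1,1,1,1,1).

Reading off H_k = ker ∂_k / im ∂_{k+1}:

  H_0: rank C_0 − rank ∂_1 = 7 − 6 = 1, and the invariant factors of ∂_1 are all 1, so H_0 ≅ Z.

(K is a triangulation of a wedge of 3 circles.)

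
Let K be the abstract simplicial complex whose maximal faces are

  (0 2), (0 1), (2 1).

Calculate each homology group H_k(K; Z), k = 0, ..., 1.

H_0 = Z,  H_1 = Z.

We work with the vertex ordering 0 < 1 < 2. The simplices of K, each written with vertices in increasing order, are:

  0-simplices (3): [0], [1], [2]
  1-simplices (3): [0,1], [0,2], [1,2]

so the chain groups are C_0 ≅ Z^3, C_1 ≅ Z^3.

∂_1: C_1 → C_0 is given by ∂[p,q] = [q] − [p]. For instance
  ∂[1,2] = [2] − [1].
As a 3×3 matrix over Z this has rank 2, with invariant factors (1,1).

Computing H_k = (kernel of ∂_k) / (image of ∂_{k+1}):

  H_0: rank C_0 − rank ∂_1 = 3 − 2 = 1, and the invariant factors of ∂_1 are all 1, so H_0 ≅ Z.
  H_1: rank ker ∂_1 − rank ∂_2 = (3 − 2) − 0 = 1, and there is no ∂_2, so H_1 ≅ Z.

(K is a triangulation of the circle S^1.)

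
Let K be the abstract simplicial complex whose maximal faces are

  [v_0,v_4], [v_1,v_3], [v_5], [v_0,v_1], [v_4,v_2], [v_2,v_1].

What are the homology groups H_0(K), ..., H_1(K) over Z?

We work with the vertex ordering v_0 < v_1 < v_2 < v_3 < v_4 < v_5. The simplices of K, each written with vertices in increasing order, are:

  0-simplices (6): [v_0], [v_1], [v_2], [v_3], [v_4], [v_5]
  1-simplices (5): [v_0,v_1], [v_0,v_4], [v_1,v_2], [v_1,v_3], [v_2,v_4]

so the chain groups are C_0 ≅ Z^6, C_1 ≅ Z^5.

Boundary ∂_1: C_1 → C_0 sends each edge [p,q] (with p < q) to q − p. For instance
  ∂[v_0,v_4] = [v_4] − [v_0].
As a 6×5 matrix over Z this has rank 4, with invariant factors (1,1,1,1).

Reading off H_k = ker ∂_k / im ∂_{k+1}:

  H_0: rank C_0 − rank ∂_1 = 6 − 4 = 2, and the invariant factors of ∂_1 are all 1, so H_0 ≅ Z^2.
  H_1: rank ker ∂_1 − rank ∂_2 = (5 − 4) − 0 = 1, and there is no ∂_2, so H_1 ≅ Z.

H_0 ≅ Z^2,  H_1 ≅ Z.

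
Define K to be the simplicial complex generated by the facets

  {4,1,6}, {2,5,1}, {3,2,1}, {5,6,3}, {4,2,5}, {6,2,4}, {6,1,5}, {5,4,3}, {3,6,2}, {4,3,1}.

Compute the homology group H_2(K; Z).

We work with the vertex ordering 1 < 2 < 3 < 4 < 5 < 6. The simplices of K, each written with vertices in increasing order, are:

  0-simplices (6): [1], [2], [3], [4], [5], [6]
  1-simplices (15): [1,2], [1,3], [1,4], [1,5], [1,6], [2,3], [2,4], [2,5], [2,6], [3,4], [3,5], [3,6], [4,5], [4,6], [5,6]
  2-simplices (10): [1,2,3], [1,2,5], [1,3,4], [1,4,6], [1,5,6], [2,3,6], [2,4,5], [2,4,6], [3,4,5], [3,5,6]

giving chain groups C_0 ≅ Z^6, C_1 ≅ Z^15, C_2 ≅ Z^10.

Boundary ∂_1: C_1 → C_0 sends each edge [p,q] (with p < q) to q − p.
The resulting 6×15 matrix has rank 5, and its Smith normal form has invariant factors (1,1,1,1,1).

∂_2: C_2 → C_1 sends each 2-simplex [p,q,r] to [q,r] − [p,r] + [p,q]. For instance
  ∂[1,5,6] = [5,6] − [1,6] + [1,5],
  ∂[1,4,6] = [4,6] − [1,6] + [1,4].
This gives a 15×10 integer matrix of rank 10; reducing to Smith normal form yields diagonal entries (1,1,1,1,1,1,1,1,1,2).

From H_k ≅ ker(∂_k) / im(∂_{k+1}) we obtain:

  H_2: rank ker ∂_2 − rank ∂_3 = (10 − 10) − 0 = 0, and there is no ∂_3, so H_2 = 0.

H_2 ≅ 0.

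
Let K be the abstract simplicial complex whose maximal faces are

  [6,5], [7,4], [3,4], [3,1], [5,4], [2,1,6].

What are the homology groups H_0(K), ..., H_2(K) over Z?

H_0 ≅ Z,  H_1 ≅ Z,  H_2 = 0.

Take the total order 1 < 2 < 3 < 4 < 5 < 6 < 7 on the vertex set. Then K (dimension 2) consists of the simplices:

  0-simplices (7): [1], [2], [3], [4], [5], [6], [7]
  1-simplices (8): [1,2], [1,3], [1,6], [2,6], [3,4], [4,5], [4,7], [5,6]
  2-simplices (1): [1,2,6]

giving chain groups C_0 ≅ Z^7, C_1 ≅ Z^8, C_2 ≅ Z^1.

Boundary ∂_1: C_1 → C_0 maps an edge to its endpoints' difference, ∂[p,q] = q − p.
The 7×8 boundary matrix has rank 6 and Smith normal form diag(1,1,1,1,1,1).

The boundary map ∂_2: C_2 → C_1 sends each 2-simplex [p,q,r] to [q,r] − [p,r] + [p,q]. For instance
  ∂[1,2,6] = [2,6] − [1,6] + [1,2].
As a 8×1 matrix over Z this has rank 1, with invariant factors (1).

From H_k ≅ ker(∂_k) / im(∂_{k+1}) we obtain:

  H_0: rank C_0 − rank ∂_1 = 7 − 6 = 1, and the invariant factors of ∂_1 are all 1, so H_0 ≅ Z.
  H_1: rank ker ∂_1 − rank ∂_2 = (8 − 6) − 1 = 1, and the invariant factors of ∂_2 are all 1, so H_1 ≅ Z.
  H_2: rank ker ∂_2 − rank ∂_3 = (1 − 1) − 0 = 0, and there is no ∂_3, so H_2 ≅ 0.

As a check, the Euler characteristic is 7 − 8 + 1 = 0, which agrees with 1 − 1 + 0 = 0.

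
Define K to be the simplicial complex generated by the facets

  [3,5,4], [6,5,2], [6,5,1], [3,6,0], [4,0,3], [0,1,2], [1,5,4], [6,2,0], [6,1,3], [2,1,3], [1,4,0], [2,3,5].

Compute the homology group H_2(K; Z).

Fix the vertex order 0 < 1 < 2 < 3 < 4 < 5 < 6 and write every simplex with vertices in increasing order. Then dim K = 2 and the simplices of K are:

  0-simplices (7): [0], [1], [2], [3], [4], [5], [6]
  1-simplices (18): [0,1], [0,2], [0,3], [0,4], [0,6], [1,2], [1,3], [1,4], [1,5], [1,6], [2,3], [2,5], [2,6], [3,4], [3,5], [3,6], [4,5], [5,6]
  2-simplices (12): [0,1,2], [0,1,4], [0,2,6], [0,3,4], [0,3,6], [1,2,3], [1,3,6], [1,4,5], [1,5,6], [2,3,5], [2,5,6], [3,4,5]

Hence C_0 ≅ Z^7, C_1 ≅ Z^18, C_2 ≅ Z^12.

∂_1: C_1 → C_0 is given by ∂[p,q] = [q] − [p]. For instance
  ∂[0,4] = [4] − [0].
This gives a 7×18 integer matrix of rank 6; reducing to Smith normal form yields diagonal entries (1,1,1,1,1,1).

∂_2: C_2 → C_1 maps a triangle to the signed sum of its edges. For instance
  ∂[1,5,6] = [5,6] − [1,6] + [1,5],
  ∂[0,1,4] = [1,4] − [0,4] + [0,1].
The resulting 18×12 matrix has rank 12, and its Smith normal form has invariant factors (1,1,1,1,1,1,1,1,1,1,1,2).

Now H_k = ker ∂_k / im ∂_{k+1}, so:

  H_2: rank ker ∂_2 − rank ∂_3 = (12 − 12) − 0 = 0, and there is no ∂_3, so H_2 = 0.

H_2 ≅ 0.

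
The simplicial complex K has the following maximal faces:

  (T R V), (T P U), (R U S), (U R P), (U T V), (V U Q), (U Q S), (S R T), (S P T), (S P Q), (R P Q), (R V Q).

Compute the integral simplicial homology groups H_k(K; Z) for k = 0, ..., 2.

K has 7 vertices, 18 edges, 12 triangles.
rank ∂_0 = 0, rank ∂_1 = 6 ⇒ b_0 = 7 − 0 − 6 = 1; all invariant factors of ∂_1 are 1 so no torsion. So H_0 = Z.
rank ∂_1 = 6, rank ∂_2 = 12 ⇒ b_1 = 18 − 6 − 12 = 0; ∂_2 has invariant factor(s) [2] giving torsion. So H_1 = Z/2Z.
rank ∂_2 = 12, rank ∂_3 = 0 ⇒ b_2 = 12 − 12 − 0 = 0. So H_2 = 0.

H_0 = Z,  H_1 = Z/2Z,  H_2 = 0.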